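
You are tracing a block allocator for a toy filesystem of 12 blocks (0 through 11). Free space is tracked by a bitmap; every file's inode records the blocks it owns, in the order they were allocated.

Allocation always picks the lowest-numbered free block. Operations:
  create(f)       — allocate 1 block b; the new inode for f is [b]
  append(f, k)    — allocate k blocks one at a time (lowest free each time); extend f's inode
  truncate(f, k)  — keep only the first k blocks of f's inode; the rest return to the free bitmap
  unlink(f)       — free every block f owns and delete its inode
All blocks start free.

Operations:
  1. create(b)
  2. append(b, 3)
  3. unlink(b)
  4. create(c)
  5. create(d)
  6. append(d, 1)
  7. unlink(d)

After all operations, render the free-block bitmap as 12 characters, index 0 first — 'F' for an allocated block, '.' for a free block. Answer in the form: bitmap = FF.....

[1] create(b) — b=0 (map F...........)
[2] append(b, 3) — b=0,1,2,3 (map FFFF........)
[3] unlink(b) —  (map ............)
[4] create(c) — c=0 (map F...........)
[5] create(d) — c=0 d=1 (map FF..........)
[6] append(d, 1) — c=0 d=1,2 (map FFF.........)
[7] unlink(d) — c=0 (map F...........)

bitmap = F...........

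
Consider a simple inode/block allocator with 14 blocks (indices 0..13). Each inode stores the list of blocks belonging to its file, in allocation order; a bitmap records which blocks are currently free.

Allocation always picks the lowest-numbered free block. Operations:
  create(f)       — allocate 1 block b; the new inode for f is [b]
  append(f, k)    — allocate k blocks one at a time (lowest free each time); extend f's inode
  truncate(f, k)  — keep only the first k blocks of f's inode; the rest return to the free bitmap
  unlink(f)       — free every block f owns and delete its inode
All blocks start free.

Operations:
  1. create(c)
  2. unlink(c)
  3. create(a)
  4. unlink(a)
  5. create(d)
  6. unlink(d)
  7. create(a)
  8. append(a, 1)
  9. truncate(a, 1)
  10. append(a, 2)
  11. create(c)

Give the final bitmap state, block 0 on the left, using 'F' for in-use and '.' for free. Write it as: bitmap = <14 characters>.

bitmap = FFFF..........

create(c): bitmap=F............. | c=[0]
unlink(c): bitmap=.............. | 
create(a): bitmap=F............. | a=[0]
unlink(a): bitmap=.............. | 
create(d): bitmap=F............. | d=[0]
unlink(d): bitmap=.............. | 
create(a): bitmap=F............. | a=[0]
append(a, 1): bitmap=FF............ | a=[0, 1]
truncate(a, 1): bitmap=F............. | a=[0]
append(a, 2): bitmap=FFF........... | a=[0, 1, 2]
create(c): bitmap=FFFF.......... | a=[0, 1, 2] c=[3]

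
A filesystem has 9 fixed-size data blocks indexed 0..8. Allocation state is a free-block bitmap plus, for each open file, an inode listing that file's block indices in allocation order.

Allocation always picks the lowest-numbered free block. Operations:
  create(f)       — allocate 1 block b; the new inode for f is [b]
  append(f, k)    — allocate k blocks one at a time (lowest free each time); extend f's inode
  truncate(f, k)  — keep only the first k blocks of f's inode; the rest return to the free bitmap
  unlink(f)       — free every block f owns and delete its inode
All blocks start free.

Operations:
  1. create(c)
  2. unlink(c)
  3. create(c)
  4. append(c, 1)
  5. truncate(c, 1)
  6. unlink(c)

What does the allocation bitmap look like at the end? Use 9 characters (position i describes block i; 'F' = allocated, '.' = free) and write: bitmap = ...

bitmap = .........

after create(c) → c:[0]  free=[F........]
after unlink(c) →   free=[.........]
after create(c) → c:[0]  free=[F........]
after append(c, 1) → c:[0, 1]  free=[FF.......]
after truncate(c, 1) → c:[0]  free=[F........]
after unlink(c) →   free=[.........]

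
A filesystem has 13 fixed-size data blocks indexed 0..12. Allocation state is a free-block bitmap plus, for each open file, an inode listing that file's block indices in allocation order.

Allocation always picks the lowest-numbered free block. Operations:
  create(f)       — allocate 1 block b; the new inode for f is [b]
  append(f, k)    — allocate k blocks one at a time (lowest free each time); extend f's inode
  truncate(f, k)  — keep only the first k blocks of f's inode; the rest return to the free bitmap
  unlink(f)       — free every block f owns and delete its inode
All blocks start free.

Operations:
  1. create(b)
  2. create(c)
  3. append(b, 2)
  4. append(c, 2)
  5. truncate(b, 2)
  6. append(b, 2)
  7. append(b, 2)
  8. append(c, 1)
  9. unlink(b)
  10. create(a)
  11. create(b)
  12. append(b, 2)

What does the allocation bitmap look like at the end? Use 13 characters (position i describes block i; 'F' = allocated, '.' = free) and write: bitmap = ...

bitmap = FFFFFFF..F...

  1. create(b)  ⇒  F............  {b→[0]}
  2. create(c)  ⇒  FF...........  {b→[0]; c→[1]}
  3. append(b, 2)  ⇒  FFFF.........  {b→[0, 2, 3]; c→[1]}
  4. append(c, 2)  ⇒  FFFFFF.......  {b→[0, 2, 3]; c→[1, 4, 5]}
  5. truncate(b, 2)  ⇒  FFF.FF.......  {b→[0, 2]; c→[1, 4, 5]}
  6. append(b, 2)  ⇒  FFFFFFF......  {b→[0, 2, 3, 6]; c→[1, 4, 5]}
  7. append(b, 2)  ⇒  FFFFFFFFF....  {b→[0, 2, 3, 6, 7, 8]; c→[1, 4, 5]}
  8. append(c, 1)  ⇒  FFFFFFFFFF...  {b→[0, 2, 3, 6, 7, 8]; c→[1, 4, 5, 9]}
  9. unlink(b)  ⇒  .F..FF...F...  {c→[1, 4, 5, 9]}
  10. create(a)  ⇒  FF..FF...F...  {a→[0]; c→[1, 4, 5, 9]}
  11. create(b)  ⇒  FFF.FF...F...  {a→[0]; b→[2]; c→[1, 4, 5, 9]}
  12. append(b, 2)  ⇒  FFFFFFF..F...  {a→[0]; b→[2, 3, 6]; c→[1, 4, 5, 9]}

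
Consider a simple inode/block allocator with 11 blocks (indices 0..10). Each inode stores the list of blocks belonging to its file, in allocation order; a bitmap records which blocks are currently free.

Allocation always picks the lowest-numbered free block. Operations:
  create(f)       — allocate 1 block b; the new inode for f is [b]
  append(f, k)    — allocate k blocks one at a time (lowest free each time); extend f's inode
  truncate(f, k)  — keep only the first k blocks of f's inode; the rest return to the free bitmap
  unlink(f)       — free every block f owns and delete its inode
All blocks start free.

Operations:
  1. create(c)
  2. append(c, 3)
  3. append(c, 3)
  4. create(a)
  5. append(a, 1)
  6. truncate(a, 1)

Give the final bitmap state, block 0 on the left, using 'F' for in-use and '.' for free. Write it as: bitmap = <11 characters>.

create(c): bitmap=F.......... | c=[0]
append(c, 3): bitmap=FFFF....... | c=[0, 1, 2, 3]
append(c, 3): bitmap=FFFFFFF.... | c=[0, 1, 2, 3, 4, 5, 6]
create(a): bitmap=FFFFFFFF... | a=[7] c=[0, 1, 2, 3, 4, 5, 6]
append(a, 1): bitmap=FFFFFFFFF.. | a=[7, 8] c=[0, 1, 2, 3, 4, 5, 6]
truncate(a, 1): bitmap=FFFFFFFF... | a=[7] c=[0, 1, 2, 3, 4, 5, 6]

bitmap = FFFFFFFF...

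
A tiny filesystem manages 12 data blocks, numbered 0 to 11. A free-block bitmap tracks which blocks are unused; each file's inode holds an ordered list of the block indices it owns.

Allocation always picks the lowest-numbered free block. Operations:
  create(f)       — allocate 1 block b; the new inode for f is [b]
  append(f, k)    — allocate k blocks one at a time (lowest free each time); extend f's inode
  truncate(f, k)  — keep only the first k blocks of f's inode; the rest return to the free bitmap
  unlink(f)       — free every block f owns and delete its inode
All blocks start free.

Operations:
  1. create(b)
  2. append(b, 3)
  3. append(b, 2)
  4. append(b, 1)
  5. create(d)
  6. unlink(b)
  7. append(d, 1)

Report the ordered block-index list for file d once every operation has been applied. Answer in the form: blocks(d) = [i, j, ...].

[1] create(b) — b=0 (map F...........)
[2] append(b, 3) — b=0,1,2,3 (map FFFF........)
[3] append(b, 2) — b=0,1,2,3,4,5 (map FFFFFF......)
[4] append(b, 1) — b=0,1,2,3,4,5,6 (map FFFFFFF.....)
[5] create(d) — b=0,1,2,3,4,5,6 d=7 (map FFFFFFFF....)
[6] unlink(b) — d=7 (map .......F....)
[7] append(d, 1) — d=7,0 (map F......F....)

blocks(d) = [7, 0]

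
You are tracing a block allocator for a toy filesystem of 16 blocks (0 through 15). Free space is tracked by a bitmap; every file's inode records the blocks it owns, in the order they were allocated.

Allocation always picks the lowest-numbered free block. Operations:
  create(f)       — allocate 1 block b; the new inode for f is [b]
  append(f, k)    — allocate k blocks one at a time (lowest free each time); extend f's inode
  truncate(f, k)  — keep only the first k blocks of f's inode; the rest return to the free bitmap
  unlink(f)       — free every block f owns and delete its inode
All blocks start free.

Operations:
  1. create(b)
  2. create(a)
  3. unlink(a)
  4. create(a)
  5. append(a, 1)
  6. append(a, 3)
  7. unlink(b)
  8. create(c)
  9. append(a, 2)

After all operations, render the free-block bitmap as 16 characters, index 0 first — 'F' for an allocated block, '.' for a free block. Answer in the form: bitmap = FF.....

  1. create(b)  ⇒  F...............  {b→[0]}
  2. create(a)  ⇒  FF..............  {a→[1]; b→[0]}
  3. unlink(a)  ⇒  F...............  {b→[0]}
  4. create(a)  ⇒  FF..............  {a→[1]; b→[0]}
  5. append(a, 1)  ⇒  FFF.............  {a→[1, 2]; b→[0]}
  6. append(a, 3)  ⇒  FFFFFF..........  {a→[1, 2, 3, 4, 5]; b→[0]}
  7. unlink(b)  ⇒  .FFFFF..........  {a→[1, 2, 3, 4, 5]}
  8. create(c)  ⇒  FFFFFF..........  {a→[1, 2, 3, 4, 5]; c→[0]}
  9. append(a, 2)  ⇒  FFFFFFFF........  {a→[1, 2, 3, 4, 5, 6, 7]; c→[0]}

bitmap = FFFFFFFF........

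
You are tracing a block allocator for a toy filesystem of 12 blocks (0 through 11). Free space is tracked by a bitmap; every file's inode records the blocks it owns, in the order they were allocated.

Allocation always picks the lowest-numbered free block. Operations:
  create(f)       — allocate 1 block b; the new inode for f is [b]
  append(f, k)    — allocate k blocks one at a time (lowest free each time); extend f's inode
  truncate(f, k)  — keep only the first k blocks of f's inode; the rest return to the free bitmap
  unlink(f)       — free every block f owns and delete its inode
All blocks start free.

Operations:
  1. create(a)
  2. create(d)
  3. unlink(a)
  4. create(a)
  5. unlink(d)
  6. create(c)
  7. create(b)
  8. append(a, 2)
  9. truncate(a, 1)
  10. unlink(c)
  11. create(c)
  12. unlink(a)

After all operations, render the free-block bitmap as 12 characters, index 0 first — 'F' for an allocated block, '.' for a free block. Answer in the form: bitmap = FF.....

bitmap = .FF.........

[1] create(a) — a=0 (map F...........)
[2] create(d) — a=0 d=1 (map FF..........)
[3] unlink(a) — d=1 (map .F..........)
[4] create(a) — a=0 d=1 (map FF..........)
[5] unlink(d) — a=0 (map F...........)
[6] create(c) — a=0 c=1 (map FF..........)
[7] create(b) — a=0 b=2 c=1 (map FFF.........)
[8] append(a, 2) — a=0,3,4 b=2 c=1 (map FFFFF.......)
[9] truncate(a, 1) — a=0 b=2 c=1 (map FFF.........)
[10] unlink(c) — a=0 b=2 (map F.F.........)
[11] create(c) — a=0 b=2 c=1 (map FFF.........)
[12] unlink(a) — b=2 c=1 (map .FF.........)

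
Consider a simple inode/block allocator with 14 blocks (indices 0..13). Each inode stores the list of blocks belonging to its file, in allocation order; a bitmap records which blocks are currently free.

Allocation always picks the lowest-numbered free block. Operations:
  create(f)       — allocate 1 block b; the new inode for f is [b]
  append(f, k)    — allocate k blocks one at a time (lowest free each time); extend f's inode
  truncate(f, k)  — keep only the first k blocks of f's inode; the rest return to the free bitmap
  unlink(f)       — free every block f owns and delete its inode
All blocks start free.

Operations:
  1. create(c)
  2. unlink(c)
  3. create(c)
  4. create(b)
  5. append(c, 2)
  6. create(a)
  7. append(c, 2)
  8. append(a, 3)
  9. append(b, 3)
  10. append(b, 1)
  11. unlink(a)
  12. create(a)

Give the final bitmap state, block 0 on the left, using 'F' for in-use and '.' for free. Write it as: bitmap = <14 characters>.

  1. create(c)  ⇒  F.............  {c→[0]}
  2. unlink(c)  ⇒  ..............  {}
  3. create(c)  ⇒  F.............  {c→[0]}
  4. create(b)  ⇒  FF............  {b→[1]; c→[0]}
  5. append(c, 2)  ⇒  FFFF..........  {b→[1]; c→[0, 2, 3]}
  6. create(a)  ⇒  FFFFF.........  {a→[4]; b→[1]; c→[0, 2, 3]}
  7. append(c, 2)  ⇒  FFFFFFF.......  {a→[4]; b→[1]; c→[0, 2, 3, 5, 6]}
  8. append(a, 3)  ⇒  FFFFFFFFFF....  {a→[4, 7, 8, 9]; b→[1]; c→[0, 2, 3, 5, 6]}
  9. append(b, 3)  ⇒  FFFFFFFFFFFFF.  {a→[4, 7, 8, 9]; b→[1, 10, 11, 12]; c→[0, 2, 3, 5, 6]}
  10. append(b, 1)  ⇒  FFFFFFFFFFFFFF  {a→[4, 7, 8, 9]; b→[1, 10, 11, 12, 13]; c→[0, 2, 3, 5, 6]}
  11. unlink(a)  ⇒  FFFF.FF...FFFF  {b→[1, 10, 11, 12, 13]; c→[0, 2, 3, 5, 6]}
  12. create(a)  ⇒  FFFFFFF...FFFF  {a→[4]; b→[1, 10, 11, 12, 13]; c→[0, 2, 3, 5, 6]}

bitmap = FFFFFFF...FFFF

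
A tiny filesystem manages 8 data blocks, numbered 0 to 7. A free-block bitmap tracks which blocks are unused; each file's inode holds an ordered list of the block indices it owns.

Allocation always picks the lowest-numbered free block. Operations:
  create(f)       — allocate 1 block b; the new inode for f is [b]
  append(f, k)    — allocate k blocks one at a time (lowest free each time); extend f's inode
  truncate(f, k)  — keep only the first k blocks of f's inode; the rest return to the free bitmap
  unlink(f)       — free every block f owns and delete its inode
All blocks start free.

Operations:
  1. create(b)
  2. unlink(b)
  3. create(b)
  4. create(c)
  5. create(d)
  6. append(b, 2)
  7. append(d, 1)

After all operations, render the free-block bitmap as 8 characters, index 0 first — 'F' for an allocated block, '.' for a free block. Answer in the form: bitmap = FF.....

[1] create(b) — b=0 (map F.......)
[2] unlink(b) —  (map ........)
[3] create(b) — b=0 (map F.......)
[4] create(c) — b=0 c=1 (map FF......)
[5] create(d) — b=0 c=1 d=2 (map FFF.....)
[6] append(b, 2) — b=0,3,4 c=1 d=2 (map FFFFF...)
[7] append(d, 1) — b=0,3,4 c=1 d=2,5 (map FFFFFF..)

bitmap = FFFFFF..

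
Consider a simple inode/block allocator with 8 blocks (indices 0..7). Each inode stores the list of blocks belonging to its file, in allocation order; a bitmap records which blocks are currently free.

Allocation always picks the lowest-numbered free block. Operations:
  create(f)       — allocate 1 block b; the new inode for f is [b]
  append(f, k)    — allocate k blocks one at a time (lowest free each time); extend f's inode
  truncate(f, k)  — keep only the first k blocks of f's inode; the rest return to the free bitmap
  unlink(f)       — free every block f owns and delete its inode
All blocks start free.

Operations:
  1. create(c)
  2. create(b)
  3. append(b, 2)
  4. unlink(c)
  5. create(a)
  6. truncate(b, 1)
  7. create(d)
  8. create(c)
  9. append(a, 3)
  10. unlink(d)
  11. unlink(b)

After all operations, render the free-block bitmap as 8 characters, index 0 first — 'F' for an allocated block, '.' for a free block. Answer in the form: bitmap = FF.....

create(c): bitmap=F....... | c=[0]
create(b): bitmap=FF...... | b=[1] c=[0]
append(b, 2): bitmap=FFFF.... | b=[1, 2, 3] c=[0]
unlink(c): bitmap=.FFF.... | b=[1, 2, 3]
create(a): bitmap=FFFF.... | a=[0] b=[1, 2, 3]
truncate(b, 1): bitmap=FF...... | a=[0] b=[1]
create(d): bitmap=FFF..... | a=[0] b=[1] d=[2]
create(c): bitmap=FFFF.... | a=[0] b=[1] c=[3] d=[2]
append(a, 3): bitmap=FFFFFFF. | a=[0, 4, 5, 6] b=[1] c=[3] d=[2]
unlink(d): bitmap=FF.FFFF. | a=[0, 4, 5, 6] b=[1] c=[3]
unlink(b): bitmap=F..FFFF. | a=[0, 4, 5, 6] c=[3]

bitmap = F..FFFF.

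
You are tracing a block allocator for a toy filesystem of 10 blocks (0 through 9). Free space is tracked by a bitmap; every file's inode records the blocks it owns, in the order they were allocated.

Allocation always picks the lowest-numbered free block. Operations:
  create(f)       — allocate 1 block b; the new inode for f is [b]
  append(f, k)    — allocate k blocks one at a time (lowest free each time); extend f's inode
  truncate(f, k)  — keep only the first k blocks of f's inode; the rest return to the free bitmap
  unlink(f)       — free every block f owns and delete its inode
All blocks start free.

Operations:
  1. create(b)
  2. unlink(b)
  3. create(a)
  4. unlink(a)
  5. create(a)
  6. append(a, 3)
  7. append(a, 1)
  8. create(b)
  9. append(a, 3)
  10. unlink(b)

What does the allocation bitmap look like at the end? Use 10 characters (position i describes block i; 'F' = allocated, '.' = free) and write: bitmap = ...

bitmap = FFFFF.FFF.

create(b): bitmap=F......... | b=[0]
unlink(b): bitmap=.......... | 
create(a): bitmap=F......... | a=[0]
unlink(a): bitmap=.......... | 
create(a): bitmap=F......... | a=[0]
append(a, 3): bitmap=FFFF...... | a=[0, 1, 2, 3]
append(a, 1): bitmap=FFFFF..... | a=[0, 1, 2, 3, 4]
create(b): bitmap=FFFFFF.... | a=[0, 1, 2, 3, 4] b=[5]
append(a, 3): bitmap=FFFFFFFFF. | a=[0, 1, 2, 3, 4, 6, 7, 8] b=[5]
unlink(b): bitmap=FFFFF.FFF. | a=[0, 1, 2, 3, 4, 6, 7, 8]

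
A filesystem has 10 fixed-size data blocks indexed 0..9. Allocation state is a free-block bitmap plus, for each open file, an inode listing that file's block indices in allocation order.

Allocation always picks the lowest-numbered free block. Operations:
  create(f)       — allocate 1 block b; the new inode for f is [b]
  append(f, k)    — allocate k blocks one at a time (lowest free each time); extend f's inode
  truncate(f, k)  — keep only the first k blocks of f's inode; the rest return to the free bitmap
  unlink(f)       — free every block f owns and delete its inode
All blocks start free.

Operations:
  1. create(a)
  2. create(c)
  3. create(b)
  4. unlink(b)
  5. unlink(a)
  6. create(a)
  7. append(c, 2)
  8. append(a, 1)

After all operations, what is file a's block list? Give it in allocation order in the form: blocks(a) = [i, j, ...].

  1. create(a)  ⇒  F.........  {a→[0]}
  2. create(c)  ⇒  FF........  {a→[0]; c→[1]}
  3. create(b)  ⇒  FFF.......  {a→[0]; b→[2]; c→[1]}
  4. unlink(b)  ⇒  FF........  {a→[0]; c→[1]}
  5. unlink(a)  ⇒  .F........  {c→[1]}
  6. create(a)  ⇒  FF........  {a→[0]; c→[1]}
  7. append(c, 2)  ⇒  FFFF......  {a→[0]; c→[1, 2, 3]}
  8. append(a, 1)  ⇒  FFFFF.....  {a→[0, 4]; c→[1, 2, 3]}

blocks(a) = [0, 4]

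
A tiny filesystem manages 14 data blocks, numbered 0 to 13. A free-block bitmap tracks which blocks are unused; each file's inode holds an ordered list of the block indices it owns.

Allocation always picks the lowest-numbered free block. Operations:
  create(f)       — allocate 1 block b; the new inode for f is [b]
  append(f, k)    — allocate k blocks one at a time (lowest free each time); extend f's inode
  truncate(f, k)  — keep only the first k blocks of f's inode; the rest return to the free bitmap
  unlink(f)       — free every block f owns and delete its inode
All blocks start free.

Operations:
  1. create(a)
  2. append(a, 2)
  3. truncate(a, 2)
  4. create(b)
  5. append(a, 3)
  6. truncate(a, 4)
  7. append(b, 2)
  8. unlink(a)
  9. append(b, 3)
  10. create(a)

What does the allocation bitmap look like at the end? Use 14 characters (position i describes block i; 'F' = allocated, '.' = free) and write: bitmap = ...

after create(a) → a:[0]  free=[F.............]
after append(a, 2) → a:[0, 1, 2]  free=[FFF...........]
after truncate(a, 2) → a:[0, 1]  free=[FF............]
after create(b) → a:[0, 1], b:[2]  free=[FFF...........]
after append(a, 3) → a:[0, 1, 3, 4, 5], b:[2]  free=[FFFFFF........]
after truncate(a, 4) → a:[0, 1, 3, 4], b:[2]  free=[FFFFF.........]
after append(b, 2) → a:[0, 1, 3, 4], b:[2, 5, 6]  free=[FFFFFFF.......]
after unlink(a) → b:[2, 5, 6]  free=[..F..FF.......]
after append(b, 3) → b:[2, 5, 6, 0, 1, 3]  free=[FFFF.FF.......]
after create(a) → a:[4], b:[2, 5, 6, 0, 1, 3]  free=[FFFFFFF.......]

bitmap = FFFFFFF.......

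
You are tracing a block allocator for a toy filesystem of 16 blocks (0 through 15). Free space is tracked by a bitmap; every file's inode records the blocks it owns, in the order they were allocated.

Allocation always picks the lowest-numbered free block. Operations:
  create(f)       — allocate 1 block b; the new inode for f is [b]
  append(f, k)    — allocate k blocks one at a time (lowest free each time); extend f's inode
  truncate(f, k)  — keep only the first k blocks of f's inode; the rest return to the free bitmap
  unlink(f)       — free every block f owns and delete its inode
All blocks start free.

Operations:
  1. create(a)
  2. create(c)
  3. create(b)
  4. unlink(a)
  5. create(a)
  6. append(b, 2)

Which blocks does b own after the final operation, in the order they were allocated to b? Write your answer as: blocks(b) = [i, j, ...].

blocks(b) = [2, 3, 4]

after create(a) → a:[0]  free=[F...............]
after create(c) → a:[0], c:[1]  free=[FF..............]
after create(b) → a:[0], b:[2], c:[1]  free=[FFF.............]
after unlink(a) → b:[2], c:[1]  free=[.FF.............]
after create(a) → a:[0], b:[2], c:[1]  free=[FFF.............]
after append(b, 2) → a:[0], b:[2, 3, 4], c:[1]  free=[FFFFF...........]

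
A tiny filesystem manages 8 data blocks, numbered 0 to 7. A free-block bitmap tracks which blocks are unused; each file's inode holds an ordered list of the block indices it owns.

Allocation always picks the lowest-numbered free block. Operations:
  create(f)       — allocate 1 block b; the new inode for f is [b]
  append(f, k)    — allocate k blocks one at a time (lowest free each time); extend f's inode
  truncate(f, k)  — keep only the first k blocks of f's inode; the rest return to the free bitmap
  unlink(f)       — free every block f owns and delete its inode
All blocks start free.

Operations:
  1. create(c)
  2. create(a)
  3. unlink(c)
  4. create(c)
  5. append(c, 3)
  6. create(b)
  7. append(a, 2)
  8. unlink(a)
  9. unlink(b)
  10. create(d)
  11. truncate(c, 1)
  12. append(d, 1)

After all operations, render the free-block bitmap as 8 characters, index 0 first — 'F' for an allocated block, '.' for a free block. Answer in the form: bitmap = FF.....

bitmap = FFF.....

[1] create(c) — c=0 (map F.......)
[2] create(a) — a=1 c=0 (map FF......)
[3] unlink(c) — a=1 (map .F......)
[4] create(c) — a=1 c=0 (map FF......)
[5] append(c, 3) — a=1 c=0,2,3,4 (map FFFFF...)
[6] create(b) — a=1 b=5 c=0,2,3,4 (map FFFFFF..)
[7] append(a, 2) — a=1,6,7 b=5 c=0,2,3,4 (map FFFFFFFF)
[8] unlink(a) — b=5 c=0,2,3,4 (map F.FFFF..)
[9] unlink(b) — c=0,2,3,4 (map F.FFF...)
[10] create(d) — c=0,2,3,4 d=1 (map FFFFF...)
[11] truncate(c, 1) — c=0 d=1 (map FF......)
[12] append(d, 1) — c=0 d=1,2 (map FFF.....)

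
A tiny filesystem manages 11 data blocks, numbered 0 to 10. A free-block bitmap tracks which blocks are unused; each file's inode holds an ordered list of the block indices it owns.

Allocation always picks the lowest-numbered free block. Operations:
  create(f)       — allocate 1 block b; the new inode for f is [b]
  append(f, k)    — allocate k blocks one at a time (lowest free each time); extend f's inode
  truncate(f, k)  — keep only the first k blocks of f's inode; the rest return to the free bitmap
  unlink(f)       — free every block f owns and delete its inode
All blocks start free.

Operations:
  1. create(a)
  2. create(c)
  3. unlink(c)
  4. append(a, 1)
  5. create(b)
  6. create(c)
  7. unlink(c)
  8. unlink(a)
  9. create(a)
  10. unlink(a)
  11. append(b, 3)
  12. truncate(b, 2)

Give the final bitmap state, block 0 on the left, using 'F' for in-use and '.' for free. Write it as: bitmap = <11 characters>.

create(a): bitmap=F.......... | a=[0]
create(c): bitmap=FF......... | a=[0] c=[1]
unlink(c): bitmap=F.......... | a=[0]
append(a, 1): bitmap=FF......... | a=[0, 1]
create(b): bitmap=FFF........ | a=[0, 1] b=[2]
create(c): bitmap=FFFF....... | a=[0, 1] b=[2] c=[3]
unlink(c): bitmap=FFF........ | a=[0, 1] b=[2]
unlink(a): bitmap=..F........ | b=[2]
create(a): bitmap=F.F........ | a=[0] b=[2]
unlink(a): bitmap=..F........ | b=[2]
append(b, 3): bitmap=FFFF....... | b=[2, 0, 1, 3]
truncate(b, 2): bitmap=F.F........ | b=[2, 0]

bitmap = F.F........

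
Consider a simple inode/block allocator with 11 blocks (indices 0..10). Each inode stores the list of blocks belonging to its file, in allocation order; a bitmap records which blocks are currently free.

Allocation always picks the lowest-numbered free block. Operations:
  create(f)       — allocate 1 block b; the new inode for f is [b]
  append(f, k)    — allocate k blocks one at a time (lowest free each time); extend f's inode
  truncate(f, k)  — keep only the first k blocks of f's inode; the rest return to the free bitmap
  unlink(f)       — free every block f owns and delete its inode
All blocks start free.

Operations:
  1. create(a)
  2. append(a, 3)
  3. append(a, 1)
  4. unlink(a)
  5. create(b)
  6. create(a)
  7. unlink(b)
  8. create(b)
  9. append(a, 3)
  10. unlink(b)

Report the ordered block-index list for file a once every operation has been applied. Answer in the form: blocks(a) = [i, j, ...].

blocks(a) = [1, 2, 3, 4]

after create(a) → a:[0]  free=[F..........]
after append(a, 3) → a:[0, 1, 2, 3]  free=[FFFF.......]
after append(a, 1) → a:[0, 1, 2, 3, 4]  free=[FFFFF......]
after unlink(a) →   free=[...........]
after create(b) → b:[0]  free=[F..........]
after create(a) → a:[1], b:[0]  free=[FF.........]
after unlink(b) → a:[1]  free=[.F.........]
after create(b) → a:[1], b:[0]  free=[FF.........]
after append(a, 3) → a:[1, 2, 3, 4], b:[0]  free=[FFFFF......]
after unlink(b) → a:[1, 2, 3, 4]  free=[.FFFF......]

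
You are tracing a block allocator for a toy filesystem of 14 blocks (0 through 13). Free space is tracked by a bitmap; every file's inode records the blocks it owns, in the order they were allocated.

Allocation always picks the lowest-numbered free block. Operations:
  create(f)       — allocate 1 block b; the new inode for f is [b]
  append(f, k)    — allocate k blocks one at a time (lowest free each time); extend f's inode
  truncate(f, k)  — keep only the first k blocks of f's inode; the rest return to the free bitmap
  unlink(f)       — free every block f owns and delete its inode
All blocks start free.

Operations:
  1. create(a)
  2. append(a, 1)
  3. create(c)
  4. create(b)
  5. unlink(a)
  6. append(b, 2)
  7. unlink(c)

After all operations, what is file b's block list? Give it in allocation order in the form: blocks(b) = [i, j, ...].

after create(a) → a:[0]  free=[F.............]
after append(a, 1) → a:[0, 1]  free=[FF............]
after create(c) → a:[0, 1], c:[2]  free=[FFF...........]
after create(b) → a:[0, 1], b:[3], c:[2]  free=[FFFF..........]
after unlink(a) → b:[3], c:[2]  free=[..FF..........]
after append(b, 2) → b:[3, 0, 1], c:[2]  free=[FFFF..........]
after unlink(c) → b:[3, 0, 1]  free=[FF.F..........]

blocks(b) = [3, 0, 1]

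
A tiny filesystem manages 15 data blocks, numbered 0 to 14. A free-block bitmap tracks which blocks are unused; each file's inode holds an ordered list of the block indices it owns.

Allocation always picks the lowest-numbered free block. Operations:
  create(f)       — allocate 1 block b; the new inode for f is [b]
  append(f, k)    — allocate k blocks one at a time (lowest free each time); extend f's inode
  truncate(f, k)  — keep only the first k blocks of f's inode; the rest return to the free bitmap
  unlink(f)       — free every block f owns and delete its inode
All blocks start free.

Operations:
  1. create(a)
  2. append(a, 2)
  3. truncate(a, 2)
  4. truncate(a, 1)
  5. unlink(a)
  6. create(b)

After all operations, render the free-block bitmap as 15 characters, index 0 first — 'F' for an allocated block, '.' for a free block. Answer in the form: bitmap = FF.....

[1] create(a) — a=0 (map F..............)
[2] append(a, 2) — a=0,1,2 (map FFF............)
[3] truncate(a, 2) — a=0,1 (map FF.............)
[4] truncate(a, 1) — a=0 (map F..............)
[5] unlink(a) —  (map ...............)
[6] create(b) — b=0 (map F..............)

bitmap = F..............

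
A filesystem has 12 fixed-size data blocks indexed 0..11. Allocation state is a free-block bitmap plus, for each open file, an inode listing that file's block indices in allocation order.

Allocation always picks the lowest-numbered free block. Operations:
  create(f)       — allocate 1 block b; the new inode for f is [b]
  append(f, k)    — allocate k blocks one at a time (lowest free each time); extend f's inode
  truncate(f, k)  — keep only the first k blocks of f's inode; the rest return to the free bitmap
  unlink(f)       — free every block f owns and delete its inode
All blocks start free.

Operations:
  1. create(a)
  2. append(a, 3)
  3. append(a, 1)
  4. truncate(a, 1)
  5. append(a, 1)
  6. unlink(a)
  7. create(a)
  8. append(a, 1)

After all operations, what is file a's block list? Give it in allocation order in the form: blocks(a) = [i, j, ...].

  1. create(a)  ⇒  F...........  {a→[0]}
  2. append(a, 3)  ⇒  FFFF........  {a→[0, 1, 2, 3]}
  3. append(a, 1)  ⇒  FFFFF.......  {a→[0, 1, 2, 3, 4]}
  4. truncate(a, 1)  ⇒  F...........  {a→[0]}
  5. append(a, 1)  ⇒  FF..........  {a→[0, 1]}
  6. unlink(a)  ⇒  ............  {}
  7. create(a)  ⇒  F...........  {a→[0]}
  8. append(a, 1)  ⇒  FF..........  {a→[0, 1]}

blocks(a) = [0, 1]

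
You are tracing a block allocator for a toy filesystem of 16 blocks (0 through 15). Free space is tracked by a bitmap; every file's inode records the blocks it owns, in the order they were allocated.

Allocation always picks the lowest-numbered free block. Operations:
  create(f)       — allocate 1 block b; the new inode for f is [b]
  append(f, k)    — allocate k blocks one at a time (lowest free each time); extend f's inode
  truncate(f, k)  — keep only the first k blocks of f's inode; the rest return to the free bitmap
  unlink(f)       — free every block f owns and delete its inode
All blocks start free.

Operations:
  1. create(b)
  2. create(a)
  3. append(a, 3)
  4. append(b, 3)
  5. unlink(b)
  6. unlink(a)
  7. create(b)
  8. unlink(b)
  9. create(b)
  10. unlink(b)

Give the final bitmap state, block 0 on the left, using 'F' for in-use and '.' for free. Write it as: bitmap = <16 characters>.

bitmap = ................

after create(b) → b:[0]  free=[F...............]
after create(a) → a:[1], b:[0]  free=[FF..............]
after append(a, 3) → a:[1, 2, 3, 4], b:[0]  free=[FFFFF...........]
after append(b, 3) → a:[1, 2, 3, 4], b:[0, 5, 6, 7]  free=[FFFFFFFF........]
after unlink(b) → a:[1, 2, 3, 4]  free=[.FFFF...........]
after unlink(a) →   free=[................]
after create(b) → b:[0]  free=[F...............]
after unlink(b) →   free=[................]
after create(b) → b:[0]  free=[F...............]
after unlink(b) →   free=[................]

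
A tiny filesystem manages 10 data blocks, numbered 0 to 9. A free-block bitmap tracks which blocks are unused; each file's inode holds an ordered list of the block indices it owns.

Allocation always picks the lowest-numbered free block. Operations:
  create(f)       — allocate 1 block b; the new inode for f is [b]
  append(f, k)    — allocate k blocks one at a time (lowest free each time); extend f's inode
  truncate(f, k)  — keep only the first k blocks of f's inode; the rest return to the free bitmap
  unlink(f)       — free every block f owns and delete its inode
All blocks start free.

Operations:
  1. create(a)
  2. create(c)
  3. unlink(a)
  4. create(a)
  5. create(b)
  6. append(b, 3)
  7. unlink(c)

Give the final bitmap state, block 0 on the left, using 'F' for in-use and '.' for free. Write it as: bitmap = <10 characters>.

bitmap = F.FFFF....

[1] create(a) — a=0 (map F.........)
[2] create(c) — a=0 c=1 (map FF........)
[3] unlink(a) — c=1 (map .F........)
[4] create(a) — a=0 c=1 (map FF........)
[5] create(b) — a=0 b=2 c=1 (map FFF.......)
[6] append(b, 3) — a=0 b=2,3,4,5 c=1 (map FFFFFF....)
[7] unlink(c) — a=0 b=2,3,4,5 (map F.FFFF....)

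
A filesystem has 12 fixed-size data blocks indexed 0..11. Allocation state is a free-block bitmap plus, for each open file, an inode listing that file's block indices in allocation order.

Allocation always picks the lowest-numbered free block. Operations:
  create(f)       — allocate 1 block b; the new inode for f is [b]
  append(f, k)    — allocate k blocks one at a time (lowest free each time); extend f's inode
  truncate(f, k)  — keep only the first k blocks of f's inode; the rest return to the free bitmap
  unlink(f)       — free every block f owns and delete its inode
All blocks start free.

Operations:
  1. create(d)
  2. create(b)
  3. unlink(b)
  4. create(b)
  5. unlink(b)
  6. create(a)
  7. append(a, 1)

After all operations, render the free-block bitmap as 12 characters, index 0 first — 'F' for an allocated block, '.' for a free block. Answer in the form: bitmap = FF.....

bitmap = FFF.........

  1. create(d)  ⇒  F...........  {d→[0]}
  2. create(b)  ⇒  FF..........  {b→[1]; d→[0]}
  3. unlink(b)  ⇒  F...........  {d→[0]}
  4. create(b)  ⇒  FF..........  {b→[1]; d→[0]}
  5. unlink(b)  ⇒  F...........  {d→[0]}
  6. create(a)  ⇒  FF..........  {a→[1]; d→[0]}
  7. append(a, 1)  ⇒  FFF.........  {a→[1, 2]; d→[0]}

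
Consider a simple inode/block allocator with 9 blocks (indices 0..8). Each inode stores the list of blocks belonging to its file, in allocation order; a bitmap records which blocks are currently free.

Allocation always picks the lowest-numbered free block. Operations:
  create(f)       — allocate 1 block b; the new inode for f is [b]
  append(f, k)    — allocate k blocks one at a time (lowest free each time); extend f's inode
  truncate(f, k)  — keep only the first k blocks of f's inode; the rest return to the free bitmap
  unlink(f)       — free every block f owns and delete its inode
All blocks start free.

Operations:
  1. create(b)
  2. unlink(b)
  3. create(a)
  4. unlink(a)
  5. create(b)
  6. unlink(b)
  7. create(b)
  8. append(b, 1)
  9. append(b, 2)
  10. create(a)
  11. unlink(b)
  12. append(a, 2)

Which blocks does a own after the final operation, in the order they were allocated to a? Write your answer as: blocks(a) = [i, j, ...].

  1. create(b)  ⇒  F........  {b→[0]}
  2. unlink(b)  ⇒  .........  {}
  3. create(a)  ⇒  F........  {a→[0]}
  4. unlink(a)  ⇒  .........  {}
  5. create(b)  ⇒  F........  {b→[0]}
  6. unlink(b)  ⇒  .........  {}
  7. create(b)  ⇒  F........  {b→[0]}
  8. append(b, 1)  ⇒  FF.......  {b→[0, 1]}
  9. append(b, 2)  ⇒  FFFF.....  {b→[0, 1, 2, 3]}
  10. create(a)  ⇒  FFFFF....  {a→[4]; b→[0, 1, 2, 3]}
  11. unlink(b)  ⇒  ....F....  {a→[4]}
  12. append(a, 2)  ⇒  FF..F....  {a→[4, 0, 1]}

blocks(a) = [4, 0, 1]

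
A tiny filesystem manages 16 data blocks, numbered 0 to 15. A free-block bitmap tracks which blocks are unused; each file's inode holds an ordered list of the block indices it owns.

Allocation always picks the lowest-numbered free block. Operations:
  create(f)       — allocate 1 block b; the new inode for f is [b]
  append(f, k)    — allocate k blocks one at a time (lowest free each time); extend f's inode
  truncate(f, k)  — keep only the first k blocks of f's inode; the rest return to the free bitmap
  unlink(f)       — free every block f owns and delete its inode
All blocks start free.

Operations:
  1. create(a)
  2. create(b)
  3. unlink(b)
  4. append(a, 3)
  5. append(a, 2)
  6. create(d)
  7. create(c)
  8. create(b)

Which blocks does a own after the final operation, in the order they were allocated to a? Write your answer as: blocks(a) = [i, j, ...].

blocks(a) = [0, 1, 2, 3, 4, 5]

after create(a) → a:[0]  free=[F...............]
after create(b) → a:[0], b:[1]  free=[FF..............]
after unlink(b) → a:[0]  free=[F...............]
after append(a, 3) → a:[0, 1, 2, 3]  free=[FFFF............]
after append(a, 2) → a:[0, 1, 2, 3, 4, 5]  free=[FFFFFF..........]
after create(d) → a:[0, 1, 2, 3, 4, 5], d:[6]  free=[FFFFFFF.........]
after create(c) → a:[0, 1, 2, 3, 4, 5], c:[7], d:[6]  free=[FFFFFFFF........]
after create(b) → a:[0, 1, 2, 3, 4, 5], b:[8], c:[7], d:[6]  free=[FFFFFFFFF.......]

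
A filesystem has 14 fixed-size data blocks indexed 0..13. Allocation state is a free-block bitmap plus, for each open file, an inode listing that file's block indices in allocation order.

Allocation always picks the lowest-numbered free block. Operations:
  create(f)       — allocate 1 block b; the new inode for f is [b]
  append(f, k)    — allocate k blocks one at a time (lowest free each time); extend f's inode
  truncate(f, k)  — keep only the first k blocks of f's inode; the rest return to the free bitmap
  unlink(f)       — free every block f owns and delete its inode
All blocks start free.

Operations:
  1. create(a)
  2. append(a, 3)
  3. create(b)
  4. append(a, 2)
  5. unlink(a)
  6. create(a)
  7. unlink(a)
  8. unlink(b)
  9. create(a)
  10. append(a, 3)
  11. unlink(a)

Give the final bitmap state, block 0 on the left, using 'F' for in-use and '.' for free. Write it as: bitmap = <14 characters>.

bitmap = ..............

[1] create(a) — a=0 (map F.............)
[2] append(a, 3) — a=0,1,2,3 (map FFFF..........)
[3] create(b) — a=0,1,2,3 b=4 (map FFFFF.........)
[4] append(a, 2) — a=0,1,2,3,5,6 b=4 (map FFFFFFF.......)
[5] unlink(a) — b=4 (map ....F.........)
[6] create(a) — a=0 b=4 (map F...F.........)
[7] unlink(a) — b=4 (map ....F.........)
[8] unlink(b) —  (map ..............)
[9] create(a) — a=0 (map F.............)
[10] append(a, 3) — a=0,1,2,3 (map FFFF..........)
[11] unlink(a) —  (map ..............)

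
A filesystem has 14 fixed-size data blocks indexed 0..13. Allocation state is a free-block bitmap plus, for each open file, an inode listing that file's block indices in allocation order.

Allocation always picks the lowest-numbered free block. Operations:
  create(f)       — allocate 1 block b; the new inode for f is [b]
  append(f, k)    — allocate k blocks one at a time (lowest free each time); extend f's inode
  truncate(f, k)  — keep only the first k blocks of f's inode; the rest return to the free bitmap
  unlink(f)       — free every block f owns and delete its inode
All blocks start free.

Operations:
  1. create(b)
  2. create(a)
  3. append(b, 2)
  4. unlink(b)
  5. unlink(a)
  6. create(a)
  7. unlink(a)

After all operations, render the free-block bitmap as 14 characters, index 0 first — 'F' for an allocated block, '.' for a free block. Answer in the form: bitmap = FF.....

[1] create(b) — b=0 (map F.............)
[2] create(a) — a=1 b=0 (map FF............)
[3] append(b, 2) — a=1 b=0,2,3 (map FFFF..........)
[4] unlink(b) — a=1 (map .F............)
[5] unlink(a) —  (map ..............)
[6] create(a) — a=0 (map F.............)
[7] unlink(a) —  (map ..............)

bitmap = ..............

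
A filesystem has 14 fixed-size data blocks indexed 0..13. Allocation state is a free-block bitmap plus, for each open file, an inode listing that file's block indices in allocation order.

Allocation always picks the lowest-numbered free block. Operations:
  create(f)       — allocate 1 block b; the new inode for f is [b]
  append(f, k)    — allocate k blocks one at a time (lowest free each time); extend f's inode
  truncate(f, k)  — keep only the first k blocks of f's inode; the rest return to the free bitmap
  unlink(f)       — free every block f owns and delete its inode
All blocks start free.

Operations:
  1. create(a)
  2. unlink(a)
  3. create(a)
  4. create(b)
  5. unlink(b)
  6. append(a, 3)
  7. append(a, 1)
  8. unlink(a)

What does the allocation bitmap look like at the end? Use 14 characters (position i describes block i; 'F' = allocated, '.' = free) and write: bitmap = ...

[1] create(a) — a=0 (map F.............)
[2] unlink(a) —  (map ..............)
[3] create(a) — a=0 (map F.............)
[4] create(b) — a=0 b=1 (map FF............)
[5] unlink(b) — a=0 (map F.............)
[6] append(a, 3) — a=0,1,2,3 (map FFFF..........)
[7] append(a, 1) — a=0,1,2,3,4 (map FFFFF.........)
[8] unlink(a) —  (map ..............)

bitmap = ..............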